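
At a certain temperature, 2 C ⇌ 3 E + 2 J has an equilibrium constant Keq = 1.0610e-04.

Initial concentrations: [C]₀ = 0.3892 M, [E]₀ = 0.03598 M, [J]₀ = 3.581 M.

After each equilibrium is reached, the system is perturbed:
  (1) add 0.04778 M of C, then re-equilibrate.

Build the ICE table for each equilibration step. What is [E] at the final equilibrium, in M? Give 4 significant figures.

Q₀ = 0.003943 vs Keq = 1.0610e-04 ⇒ Q>K, reverse
Step 1:
                   C          E          J
  I           0.3892    0.03598      3.581
  C          0.01657   -0.02486   -0.01657
  E           0.4058    0.01112      3.564
  solve Keq expr → x = -0.008287; check Q = 1.0610e-04
Then add 0.04778 M of C.
Step 2:
                   C          E          J
  I           0.4536    0.01112      3.564
  C       -5.6363e-04 8.4544e-04 5.6363e-04
  E            0.453    0.01197      3.565
  solve Keq expr → x = 2.8181e-04; check Q = 1.0610e-04

[E]_eq = 0.01197 M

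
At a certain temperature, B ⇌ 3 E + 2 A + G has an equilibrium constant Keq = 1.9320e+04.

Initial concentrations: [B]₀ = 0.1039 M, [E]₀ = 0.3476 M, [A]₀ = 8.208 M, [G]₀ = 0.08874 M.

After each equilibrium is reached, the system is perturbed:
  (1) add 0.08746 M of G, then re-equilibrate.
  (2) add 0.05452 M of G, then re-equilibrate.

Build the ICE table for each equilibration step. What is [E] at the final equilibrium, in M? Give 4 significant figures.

Q₀ = 2.417 vs Keq = 1.9320e+04 ⇒ Q<K, forward
Step 1:
                   B          E          A          G
  init        0.1039     0.3476      8.208    0.08874
  Δ          -0.1037     0.3111     0.2074     0.1037
  eq      2.0160e-04     0.6587      8.415     0.1924
  solve Keq expr → x = 0.1037; check Q = 1.9320e+04
Then add 0.08746 M of G.
Step 2:
                   B          E          A          G
  init    2.0160e-04     0.6587      8.415     0.2799
  Δ       9.1150e-05 -2.7345e-04 -1.8230e-04 -9.1150e-05
  eq      2.9275e-04     0.6584      8.415     0.2798
  solve Keq expr → x = -9.1150e-05; check Q = 1.9320e+04
Then add 0.05452 M of G.
Step 3:
                   B          E          A          G
  init    2.9275e-04     0.6584      8.415     0.3343
  Δ       5.6702e-05 -1.7011e-04 -1.1340e-04 -5.6702e-05
  eq      3.4945e-04     0.6583      8.415     0.3343
  solve Keq expr → x = -5.6702e-05; check Q = 1.9320e+04

[E]_eq = 0.6583 M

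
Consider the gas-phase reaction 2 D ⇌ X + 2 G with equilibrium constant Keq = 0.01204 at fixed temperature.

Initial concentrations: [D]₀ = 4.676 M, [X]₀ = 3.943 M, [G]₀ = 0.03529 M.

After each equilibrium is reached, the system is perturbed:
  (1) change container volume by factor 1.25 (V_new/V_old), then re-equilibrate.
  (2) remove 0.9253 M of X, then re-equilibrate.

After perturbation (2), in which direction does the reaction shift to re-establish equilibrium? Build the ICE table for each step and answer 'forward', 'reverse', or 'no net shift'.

Direction: forward

Q₀ = 2.2459e-04 vs Keq = 0.01204 ⇒ Q<K, forward
Step 1:
                   D          X          G
  init         4.676      3.943    0.03529
  Δ          -0.2084     0.1042     0.2084
  eq           4.468      4.047     0.2437
  solve Keq expr → x = 0.1042; check Q = 0.01204
Then change container volume by factor 1.25 (V_new/V_old).
Step 2:
                   D          X          G
  init         3.574      3.238     0.1949
  Δ         -0.02135    0.01068    0.02135
  eq           3.553      3.248     0.2163
  solve Keq expr → x = 0.01068; check Q = 0.01204
Then remove 0.9253 M of X.
Step 3:
                   D          X          G
  init         3.553      2.323     0.2163
  Δ         -0.03591    0.01796    0.03591
  eq           3.517      2.341     0.2522
  solve Keq expr → x = 0.01796; check Q = 0.01204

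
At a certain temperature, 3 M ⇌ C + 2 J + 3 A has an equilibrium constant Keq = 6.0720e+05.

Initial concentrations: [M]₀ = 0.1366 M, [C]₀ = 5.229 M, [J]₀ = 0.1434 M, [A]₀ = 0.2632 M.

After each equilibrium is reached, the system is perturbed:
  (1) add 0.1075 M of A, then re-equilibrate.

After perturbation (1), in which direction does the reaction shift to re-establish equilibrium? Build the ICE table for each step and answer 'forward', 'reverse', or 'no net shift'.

Q₀ = 0.7692 vs Keq = 6.0720e+05 ⇒ Q<K, forward
Step 1:
                  M         C         J         A
  init       0.1366     5.229    0.1434    0.2632
  Δ         -0.1335   0.04451   0.08901    0.1335
  eq       0.003083     5.274    0.2324    0.3967
  solve Keq expr → x = 0.04451; check Q = 6.0720e+05
Then add 0.1075 M of A.
Step 2:
                  M         C         J         A
  init     0.003083     5.274    0.2324    0.5042
  Δ       8.2267e-04 -2.7422e-04 -5.4845e-04 -8.2267e-04
  eq       0.003905     5.273    0.2319    0.5034
  solve Keq expr → x = -2.7422e-04; check Q = 6.0720e+05

Direction: reverse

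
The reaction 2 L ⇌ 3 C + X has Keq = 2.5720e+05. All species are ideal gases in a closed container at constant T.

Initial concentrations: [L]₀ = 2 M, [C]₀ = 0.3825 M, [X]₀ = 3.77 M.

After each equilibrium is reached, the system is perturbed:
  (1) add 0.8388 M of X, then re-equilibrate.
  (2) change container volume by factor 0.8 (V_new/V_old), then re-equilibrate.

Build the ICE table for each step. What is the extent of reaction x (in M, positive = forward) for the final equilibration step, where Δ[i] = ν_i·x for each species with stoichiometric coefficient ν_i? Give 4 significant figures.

x = -0.004337 M

Q₀ = 0.05274 vs Keq = 2.5720e+05 ⇒ Q<K, forward
Step 1:
                   L          C          X
  I                2     0.3825       3.77
  C           -1.974      2.961     0.9869
  E          0.02629      3.343      4.757
  solve Keq expr → x = 0.9869; check Q = 2.5720e+05
Then add 0.8388 M of X.
Step 2:
                   L          C          X
  I          0.02629      3.343      5.596
  C         0.002179  -0.003269   -0.00109
  E          0.02847       3.34      5.595
  solve Keq expr → x = -0.00109; check Q = 2.5720e+05
Then change container volume by factor 0.8 (V_new/V_old).
Step 3:
                   L          C          X
  I          0.03558      4.175      6.993
  C         0.008674   -0.01301  -0.004337
  E          0.04426      4.162      6.989
  solve Keq expr → x = -0.004337; check Q = 2.5720e+05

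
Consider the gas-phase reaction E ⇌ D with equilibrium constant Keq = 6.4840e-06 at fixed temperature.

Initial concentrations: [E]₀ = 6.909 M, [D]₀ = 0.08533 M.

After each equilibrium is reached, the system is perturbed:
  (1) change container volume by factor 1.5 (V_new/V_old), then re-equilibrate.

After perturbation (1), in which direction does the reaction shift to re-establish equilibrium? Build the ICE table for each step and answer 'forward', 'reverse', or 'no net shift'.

Direction: no net shift

Q₀ = 0.01235 vs Keq = 6.4840e-06 ⇒ Q>K, reverse
Step 1:
                    E           D
  init          6.909     0.08533
  Δ           0.08528    -0.08528
  eq            6.994  4.5351e-05
  solve Keq expr → x = -0.08528; check Q = 6.4840e-06
Then change container volume by factor 1.5 (V_new/V_old).
Step 2:
                    E           D
  init          4.663  3.0234e-05
  Δ                 0           0
  eq            4.663  3.0234e-05
  solve Keq expr → x = 0; check Q = 6.4840e-06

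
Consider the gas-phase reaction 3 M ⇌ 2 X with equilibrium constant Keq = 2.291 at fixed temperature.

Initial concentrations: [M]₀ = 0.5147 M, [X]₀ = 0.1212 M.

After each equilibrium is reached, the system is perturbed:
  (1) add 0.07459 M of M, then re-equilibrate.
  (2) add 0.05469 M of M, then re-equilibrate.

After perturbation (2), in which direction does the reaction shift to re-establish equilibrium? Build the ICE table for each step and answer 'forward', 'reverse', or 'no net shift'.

Q₀ = 0.1077 vs Keq = 2.291 ⇒ Q<K, forward
Step 1:
                    M           X
  init         0.5147      0.1212
  Δ           -0.2066      0.1377
  eq           0.3081      0.2589
  solve Keq expr → x = 0.06885; check Q = 2.291
Then add 0.07459 M of M.
Step 2:
                    M           X
  init         0.3827      0.2589
  Δ          -0.04912     0.03275
  eq           0.3336      0.2917
  solve Keq expr → x = 0.01637; check Q = 2.291
Then add 0.05469 M of M.
Step 3:
                    M           X
  init         0.3883      0.2917
  Δ          -0.03642     0.02428
  eq           0.3519      0.3159
  solve Keq expr → x = 0.01214; check Q = 2.291

Direction: forward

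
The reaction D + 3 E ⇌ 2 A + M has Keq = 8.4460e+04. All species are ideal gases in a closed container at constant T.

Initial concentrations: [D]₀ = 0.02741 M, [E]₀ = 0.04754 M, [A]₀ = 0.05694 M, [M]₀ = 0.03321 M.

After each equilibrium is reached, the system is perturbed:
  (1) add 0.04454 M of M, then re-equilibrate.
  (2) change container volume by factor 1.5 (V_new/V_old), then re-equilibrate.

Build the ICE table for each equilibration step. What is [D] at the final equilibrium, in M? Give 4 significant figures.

Q₀ = 36.56 vs Keq = 8.4460e+04 ⇒ Q<K, forward
Step 1:
                    D           E           A           M
  I           0.02741     0.04754     0.05694     0.03321
  C          -0.01365    -0.04095      0.0273     0.01365
  E           0.01376     0.00659     0.08424     0.04686
  solve Keq expr → x = 0.01365; check Q = 8.4460e+04
Then add 0.04454 M of M.
Step 2:
                    D           E           A           M
  I           0.01376     0.00659     0.08424      0.0914
  C        4.9016e-04     0.00147 -9.8031e-04 -4.9016e-04
  E           0.01425     0.00806     0.08326     0.09091
  solve Keq expr → x = -4.9016e-04; check Q = 8.4460e+04
Then change container volume by factor 1.5 (V_new/V_old).
Step 3:
                    D           E           A           M
  I            0.0095    0.005373     0.05551     0.06061
  C        2.2920e-04  6.8761e-04 -4.5841e-04 -2.2920e-04
  E          0.009729    0.006061     0.05505     0.06038
  solve Keq expr → x = -2.2920e-04; check Q = 8.4460e+04

[D]_eq = 0.009729 M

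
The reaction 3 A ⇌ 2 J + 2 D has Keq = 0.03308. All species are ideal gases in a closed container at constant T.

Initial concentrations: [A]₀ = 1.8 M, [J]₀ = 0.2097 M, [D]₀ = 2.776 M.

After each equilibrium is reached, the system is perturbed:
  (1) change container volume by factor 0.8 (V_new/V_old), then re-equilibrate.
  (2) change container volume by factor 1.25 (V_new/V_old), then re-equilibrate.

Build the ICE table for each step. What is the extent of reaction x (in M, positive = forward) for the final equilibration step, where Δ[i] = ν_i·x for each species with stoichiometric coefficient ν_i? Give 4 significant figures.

x = 0.007191 M

Q₀ = 0.05811 vs Keq = 0.03308 ⇒ Q>K, reverse
Step 1:
                    A           J           D
  I               1.8      0.2097       2.776
  C           0.06127    -0.04084    -0.04084
  E             1.861      0.1689       2.735
  solve Keq expr → x = -0.02042; check Q = 0.03308
Then change container volume by factor 0.8 (V_new/V_old).
Step 2:
                    A           J           D
  I             2.327      0.2111       3.419
  C           0.02696    -0.01798    -0.01798
  E             2.354      0.1931       3.401
  solve Keq expr → x = -0.008988; check Q = 0.03308
Then change container volume by factor 1.25 (V_new/V_old).
Step 3:
                    A           J           D
  I             1.883      0.1545       2.721
  C          -0.02157     0.01438     0.01438
  E             1.861      0.1689       2.735
  solve Keq expr → x = 0.007191; check Q = 0.03308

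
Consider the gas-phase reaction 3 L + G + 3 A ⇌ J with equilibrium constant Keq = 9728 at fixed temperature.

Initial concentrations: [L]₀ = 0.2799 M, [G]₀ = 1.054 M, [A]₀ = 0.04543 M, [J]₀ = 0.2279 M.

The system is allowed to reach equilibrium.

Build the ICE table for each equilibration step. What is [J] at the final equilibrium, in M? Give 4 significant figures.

[J]_eq = 0.2145 M

Q₀ = 1.0516e+05 vs Keq = 9728 ⇒ Q>K, reverse
Step 1:
                   L          G          A          J
  I           0.2799      1.054    0.04543     0.2279
  C          0.04027    0.01342    0.04027   -0.01342
  E           0.3202      1.067     0.0857     0.2145
  solve Keq expr → x = -0.01342; check Q = 9728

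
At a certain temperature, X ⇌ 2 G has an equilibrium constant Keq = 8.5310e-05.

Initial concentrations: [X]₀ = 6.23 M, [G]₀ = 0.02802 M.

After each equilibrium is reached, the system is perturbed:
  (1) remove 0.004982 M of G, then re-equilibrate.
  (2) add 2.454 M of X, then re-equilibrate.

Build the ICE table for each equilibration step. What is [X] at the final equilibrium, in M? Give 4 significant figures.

Q₀ = 1.2602e-04 vs Keq = 8.5310e-05 ⇒ Q>K, reverse
Step 1:
                   X          G
  init          6.23    0.02802
  Δ         0.002481  -0.004962
  eq           6.232    0.02306
  solve Keq expr → x = -0.002481; check Q = 8.5310e-05
Then remove 0.004982 M of G.
Step 2:
                   X          G
  init         6.232    0.01808
  Δ        -0.002489   0.004977
  eq            6.23    0.02305
  solve Keq expr → x = 0.002489; check Q = 8.5310e-05
Then add 2.454 M of X.
Step 3:
                   X          G
  init         8.684    0.02305
  Δ        -0.002081   0.004161
  eq           8.682    0.02721
  solve Keq expr → x = 0.002081; check Q = 8.5310e-05

[X]_eq = 8.682 M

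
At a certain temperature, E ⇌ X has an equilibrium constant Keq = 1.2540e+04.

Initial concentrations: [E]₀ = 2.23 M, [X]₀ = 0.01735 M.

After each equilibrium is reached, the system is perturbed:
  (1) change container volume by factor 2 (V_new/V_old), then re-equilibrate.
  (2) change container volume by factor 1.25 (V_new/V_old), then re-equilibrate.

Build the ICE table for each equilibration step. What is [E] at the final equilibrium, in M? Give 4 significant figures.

[E]_eq = 7.1680e-05 M

Q₀ = 0.00778 vs Keq = 1.2540e+04 ⇒ Q<K, forward
Step 1:
                  E         X
  Initial      2.23   0.01735
  Change      -2.23      2.23
  Equil   1.7920e-04     2.247
  solve Keq expr → x = 2.23; check Q = 1.2540e+04
Then change container volume by factor 2 (V_new/V_old).
Step 2:
                  E         X
  Initial 8.9600e-05     1.124
  Change          0         0
  Equil   8.9600e-05     1.124
  solve Keq expr → x = 0; check Q = 1.2540e+04
Then change container volume by factor 1.25 (V_new/V_old).
Step 3:
                  E         X
  Initial 7.1680e-05    0.8989
  Change          0         0
  Equil   7.1680e-05    0.8989
  solve Keq expr → x = 0; check Q = 1.2540e+04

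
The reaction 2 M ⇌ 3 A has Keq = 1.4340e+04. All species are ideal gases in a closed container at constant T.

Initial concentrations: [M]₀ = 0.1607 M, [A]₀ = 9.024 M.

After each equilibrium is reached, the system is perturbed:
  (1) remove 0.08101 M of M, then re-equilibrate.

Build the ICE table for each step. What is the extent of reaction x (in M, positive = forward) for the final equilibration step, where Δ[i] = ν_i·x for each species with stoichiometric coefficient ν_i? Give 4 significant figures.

Q₀ = 2.8455e+04 vs Keq = 1.4340e+04 ⇒ Q>K, reverse
Step 1:
                    M           A
  init         0.1607       9.024
  Δ           0.06217    -0.09326
  eq           0.2229       8.931
  solve Keq expr → x = -0.03109; check Q = 1.4340e+04
Then remove 0.08101 M of M.
Step 2:
                    M           A
  init         0.1419       8.931
  Δ           0.07672     -0.1151
  eq           0.2186       8.816
  solve Keq expr → x = -0.03836; check Q = 1.4340e+04

x = -0.03836 M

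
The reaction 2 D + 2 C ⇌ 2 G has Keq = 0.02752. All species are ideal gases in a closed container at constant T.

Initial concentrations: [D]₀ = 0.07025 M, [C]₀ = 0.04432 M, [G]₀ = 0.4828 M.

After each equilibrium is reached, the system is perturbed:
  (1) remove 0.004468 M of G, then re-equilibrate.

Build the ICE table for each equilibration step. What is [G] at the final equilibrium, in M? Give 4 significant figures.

Q₀ = 2.4046e+04 vs Keq = 0.02752 ⇒ Q>K, reverse
Step 1:
                  D         C         G
  Initial   0.07025   0.04432    0.4828
  Change     0.4415    0.4415   -0.4415
  Equil      0.5118    0.4859   0.04125
  solve Keq expr → x = -0.2208; check Q = 0.02752
Then remove 0.004468 M of G.
Step 2:
                  D         C         G
  Initial    0.5118    0.4859   0.03678
  Change  -0.003836 -0.003836  0.003836
  Equil       0.508     0.482   0.04062
  solve Keq expr → x = 0.001918; check Q = 0.02752

[G]_eq = 0.04062 M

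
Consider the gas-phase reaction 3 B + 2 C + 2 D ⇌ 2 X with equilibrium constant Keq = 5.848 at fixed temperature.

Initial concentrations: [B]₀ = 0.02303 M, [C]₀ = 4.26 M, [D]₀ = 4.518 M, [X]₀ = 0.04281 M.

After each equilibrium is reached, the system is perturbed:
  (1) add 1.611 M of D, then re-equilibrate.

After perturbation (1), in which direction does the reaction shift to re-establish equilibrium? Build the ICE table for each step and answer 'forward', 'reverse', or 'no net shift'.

Direction: forward

Q₀ = 0.405 vs Keq = 5.848 ⇒ Q<K, forward
Step 1:
                   B          C          D          X
  Initial    0.02303       4.26      4.518    0.04281
  Change    -0.01237  -0.008245  -0.008245   0.008245
  Equil      0.01066      4.252       4.51    0.05105
  solve Keq expr → x = 0.004122; check Q = 5.848
Then add 1.611 M of D.
Step 2:
                   B          C          D          X
  Initial    0.01066      4.252      6.121    0.05105
  Change   -0.001824  -0.001216  -0.001216   0.001216
  Equil     0.008839      4.251       6.12    0.05227
  solve Keq expr → x = 6.0801e-04; check Q = 5.848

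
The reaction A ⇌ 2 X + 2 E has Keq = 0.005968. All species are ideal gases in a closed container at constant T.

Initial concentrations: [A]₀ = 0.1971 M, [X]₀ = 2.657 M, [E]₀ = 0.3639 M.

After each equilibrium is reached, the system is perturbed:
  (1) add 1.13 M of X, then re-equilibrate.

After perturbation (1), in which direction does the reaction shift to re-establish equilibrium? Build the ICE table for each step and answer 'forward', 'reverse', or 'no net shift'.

Direction: reverse

Q₀ = 4.743 vs Keq = 0.005968 ⇒ Q>K, reverse
Step 1:
                   A          X          E
  Initial     0.1971      2.657     0.3639
  Change      0.1718    -0.3436    -0.3436
  Equil       0.3689      2.313    0.02028
  solve Keq expr → x = -0.1718; check Q = 0.005968
Then add 1.13 M of X.
Step 2:
                   A          X          E
  Initial     0.3689      3.443    0.02028
  Change    0.003285  -0.006569  -0.006569
  Equil       0.3722      3.437    0.01371
  solve Keq expr → x = -0.003285; check Q = 0.005968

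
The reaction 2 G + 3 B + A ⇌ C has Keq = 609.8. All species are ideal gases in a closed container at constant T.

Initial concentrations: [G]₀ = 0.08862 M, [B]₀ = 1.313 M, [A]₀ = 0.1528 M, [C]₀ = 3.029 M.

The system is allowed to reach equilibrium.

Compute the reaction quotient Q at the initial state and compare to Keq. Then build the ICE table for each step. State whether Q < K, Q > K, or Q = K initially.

Q₀ = 1115; Q > K (proceeds reverse)

Q₀ = 1115 vs Keq = 609.8 ⇒ Q>K, reverse
Step 1:
                  G         B         A         C
  I         0.08862     1.313    0.1528     3.029
  C         0.02251   0.03376   0.01125  -0.01125
  E          0.1111     1.347    0.1641     3.018
  solve Keq expr → x = -0.01125; check Q = 609.8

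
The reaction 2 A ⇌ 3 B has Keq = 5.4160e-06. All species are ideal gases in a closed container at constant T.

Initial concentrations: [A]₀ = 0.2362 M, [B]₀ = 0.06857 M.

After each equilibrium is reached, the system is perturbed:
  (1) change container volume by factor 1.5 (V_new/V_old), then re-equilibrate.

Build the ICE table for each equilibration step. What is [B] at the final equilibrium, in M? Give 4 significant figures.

[B]_eq = 0.005684 M

Q₀ = 0.005779 vs Keq = 5.4160e-06 ⇒ Q>K, reverse
Step 1:
                   A          B
  Initial     0.2362    0.06857
  Change     0.04074   -0.06111
  Equil       0.2769   0.007461
  solve Keq expr → x = -0.02037; check Q = 5.4160e-06
Then change container volume by factor 1.5 (V_new/V_old).
Step 2:
                   A          B
  Initial     0.1846   0.004974
  Change  -4.7340e-04 7.1010e-04
  Equil       0.1842   0.005684
  solve Keq expr → x = 2.3670e-04; check Q = 5.4160e-06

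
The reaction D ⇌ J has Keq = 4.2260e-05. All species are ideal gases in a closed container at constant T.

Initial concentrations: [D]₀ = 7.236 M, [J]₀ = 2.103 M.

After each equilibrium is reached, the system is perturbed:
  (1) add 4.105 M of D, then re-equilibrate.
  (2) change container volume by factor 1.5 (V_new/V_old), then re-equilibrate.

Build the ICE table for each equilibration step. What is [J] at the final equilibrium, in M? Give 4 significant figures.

[J]_eq = 3.7875e-04 M

Q₀ = 0.2906 vs Keq = 4.2260e-05 ⇒ Q>K, reverse
Step 1:
                   D          J
  I            7.236      2.103
  C            2.103     -2.103
  E            9.339 3.9465e-04
  solve Keq expr → x = -2.103; check Q = 4.2260e-05
Then add 4.105 M of D.
Step 2:
                   D          J
  I            13.44 3.9465e-04
  C       -1.7347e-04 1.7347e-04
  E            13.44 5.6812e-04
  solve Keq expr → x = 1.7347e-04; check Q = 4.2260e-05
Then change container volume by factor 1.5 (V_new/V_old).
Step 3:
                   D          J
  I            8.962 3.7875e-04
  C                0          0
  E            8.962 3.7875e-04
  solve Keq expr → x = 0; check Q = 4.2260e-05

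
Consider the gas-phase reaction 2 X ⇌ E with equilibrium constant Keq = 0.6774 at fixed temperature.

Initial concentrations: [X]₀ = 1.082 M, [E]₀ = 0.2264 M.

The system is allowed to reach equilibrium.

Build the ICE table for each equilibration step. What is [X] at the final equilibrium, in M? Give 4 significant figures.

[X]_eq = 0.7575 M

Q₀ = 0.1934 vs Keq = 0.6774 ⇒ Q<K, forward
Step 1:
                   X          E
  Initial      1.082     0.2264
  Change     -0.3245     0.1623
  Equil       0.7575     0.3887
  solve Keq expr → x = 0.1623; check Q = 0.6774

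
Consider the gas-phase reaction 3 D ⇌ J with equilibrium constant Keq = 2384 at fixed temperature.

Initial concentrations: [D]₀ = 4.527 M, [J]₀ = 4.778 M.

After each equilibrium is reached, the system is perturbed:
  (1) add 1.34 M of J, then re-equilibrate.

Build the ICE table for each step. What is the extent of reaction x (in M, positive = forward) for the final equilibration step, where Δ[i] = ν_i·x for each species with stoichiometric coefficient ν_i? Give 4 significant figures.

Q₀ = 0.0515 vs Keq = 2384 ⇒ Q<K, forward
Step 1:
                  D         J
  init        4.527     4.778
  Δ          -4.389     1.463
  eq         0.1378     6.241
  solve Keq expr → x = 1.463; check Q = 2384
Then add 1.34 M of J.
Step 2:
                  D         J
  init       0.1378     7.581
  Δ        0.009212 -0.003071
  eq          0.147     7.578
  solve Keq expr → x = -0.003071; check Q = 2384

x = -0.003071 M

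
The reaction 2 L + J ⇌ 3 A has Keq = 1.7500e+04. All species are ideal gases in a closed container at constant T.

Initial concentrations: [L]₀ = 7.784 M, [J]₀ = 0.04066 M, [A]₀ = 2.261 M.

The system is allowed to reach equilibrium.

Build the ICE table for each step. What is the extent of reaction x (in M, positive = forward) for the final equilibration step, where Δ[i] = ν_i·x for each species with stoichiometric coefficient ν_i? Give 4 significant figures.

x = 0.04065 M

Q₀ = 4.692 vs Keq = 1.7500e+04 ⇒ Q<K, forward
Step 1:
                  L         J         A
  I           7.784   0.04066     2.261
  C        -0.08129  -0.04065    0.1219
  E           7.703 1.3032e-05     2.383
  solve Keq expr → x = 0.04065; check Q = 1.7500e+04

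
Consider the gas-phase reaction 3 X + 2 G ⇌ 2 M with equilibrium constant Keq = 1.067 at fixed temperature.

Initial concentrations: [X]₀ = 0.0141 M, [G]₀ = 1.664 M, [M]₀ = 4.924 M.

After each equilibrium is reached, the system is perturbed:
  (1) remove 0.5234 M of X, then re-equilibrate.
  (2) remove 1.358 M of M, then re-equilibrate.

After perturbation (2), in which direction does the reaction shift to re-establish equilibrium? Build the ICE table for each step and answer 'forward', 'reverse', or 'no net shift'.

Q₀ = 3.1237e+06 vs Keq = 1.067 ⇒ Q>K, reverse
Step 1:
                  X         G         M
  I          0.0141     1.664     4.924
  C           1.319    0.8794   -0.8794
  E           1.333     2.543     4.045
  solve Keq expr → x = -0.4397; check Q = 1.067
Then remove 0.5234 M of X.
Step 2:
                  X         G         M
  I          0.8099     2.543     4.045
  C          0.3866    0.2577   -0.2577
  E           1.196     2.801     3.787
  solve Keq expr → x = -0.1289; check Q = 1.067
Then remove 1.358 M of M.
Step 3:
                  X         G         M
  I           1.196     2.801     2.429
  C         -0.2331   -0.1554    0.1554
  E          0.9634     2.646     2.584
  solve Keq expr → x = 0.0777; check Q = 1.067

Direction: forward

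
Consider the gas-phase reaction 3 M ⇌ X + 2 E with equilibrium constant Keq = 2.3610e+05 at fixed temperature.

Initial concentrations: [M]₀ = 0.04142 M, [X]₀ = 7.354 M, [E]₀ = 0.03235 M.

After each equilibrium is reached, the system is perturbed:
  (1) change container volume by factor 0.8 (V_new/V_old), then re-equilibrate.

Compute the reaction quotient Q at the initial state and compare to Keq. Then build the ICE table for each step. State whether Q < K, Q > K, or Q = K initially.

Q₀ = 108.3; Q < K (proceeds forward)

Q₀ = 108.3 vs Keq = 2.3610e+05 ⇒ Q<K, forward
Step 1:
                   M          X          E
  Initial    0.04142      7.354    0.03235
  Change    -0.03676    0.01225    0.02451
  Equil     0.004655      7.366    0.05686
  solve Keq expr → x = 0.01225; check Q = 2.3610e+05
Then change container volume by factor 0.8 (V_new/V_old).
Step 2:
                   M          X          E
  Initial   0.005819      9.208    0.07107
  Change           0          0          0
  Equil     0.005819      9.208    0.07107
  solve Keq expr → x = 0; check Q = 2.3610e+05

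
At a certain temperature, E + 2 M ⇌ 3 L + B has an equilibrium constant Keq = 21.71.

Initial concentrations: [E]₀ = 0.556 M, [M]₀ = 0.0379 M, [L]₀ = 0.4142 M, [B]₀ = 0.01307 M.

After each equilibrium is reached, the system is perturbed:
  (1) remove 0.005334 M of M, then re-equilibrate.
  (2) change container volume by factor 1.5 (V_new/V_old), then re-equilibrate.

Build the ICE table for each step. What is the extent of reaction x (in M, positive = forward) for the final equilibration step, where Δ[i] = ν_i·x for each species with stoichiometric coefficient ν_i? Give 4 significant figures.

Q₀ = 1.163 vs Keq = 21.71 ⇒ Q<K, forward
Step 1:
                  E         M         L         B
  Initial     0.556    0.0379    0.4142   0.01307
  Change   -0.01199  -0.02399   0.03598   0.01199
  Equil       0.544   0.01391    0.4502   0.02506
  solve Keq expr → x = 0.01199; check Q = 21.71
Then remove 0.005334 M of M.
Step 2:
                  E         M         L         B
  Initial     0.544   0.00858    0.4502   0.02506
  Change   0.002197  0.004393  -0.00659 -0.002197
  Equil      0.5462   0.01297    0.4436   0.02287
  solve Keq expr → x = -0.002197; check Q = 21.71
Then change container volume by factor 1.5 (V_new/V_old).
Step 3:
                  E         M         L         B
  Initial    0.3641  0.008649    0.2957   0.01524
  Change  -6.7562e-04 -0.001351  0.002027 6.7562e-04
  Equil      0.3635  0.007298    0.2978   0.01592
  solve Keq expr → x = 6.7562e-04; check Q = 21.71

x = 6.7562e-04 M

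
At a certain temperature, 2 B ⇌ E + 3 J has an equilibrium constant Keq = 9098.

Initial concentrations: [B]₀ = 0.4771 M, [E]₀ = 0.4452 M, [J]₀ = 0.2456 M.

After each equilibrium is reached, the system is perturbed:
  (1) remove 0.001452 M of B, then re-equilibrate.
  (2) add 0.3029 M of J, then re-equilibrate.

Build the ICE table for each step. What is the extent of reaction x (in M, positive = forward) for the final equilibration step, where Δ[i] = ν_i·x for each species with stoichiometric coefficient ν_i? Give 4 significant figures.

Q₀ = 0.02897 vs Keq = 9098 ⇒ Q<K, forward
Step 1:
                  B         E         J
  Initial    0.4771    0.4452    0.2456
  Change    -0.4691    0.2346    0.7037
  Equil    0.007994    0.6798    0.9493
  solve Keq expr → x = 0.2346; check Q = 9098
Then remove 0.001452 M of B.
Step 2:
                  B         E         J
  Initial  0.006542    0.6798    0.9493
  Change   0.001421 -7.1046e-04 -0.002131
  Equil    0.007963     0.679    0.9471
  solve Keq expr → x = -7.1046e-04; check Q = 9098
Then add 0.3029 M of J.
Step 3:
                  B         E         J
  Initial  0.007963     0.679      1.25
  Change   0.004006 -0.002003 -0.006009
  Equil     0.01197     0.677     1.244
  solve Keq expr → x = -0.002003; check Q = 9098

x = -0.002003 M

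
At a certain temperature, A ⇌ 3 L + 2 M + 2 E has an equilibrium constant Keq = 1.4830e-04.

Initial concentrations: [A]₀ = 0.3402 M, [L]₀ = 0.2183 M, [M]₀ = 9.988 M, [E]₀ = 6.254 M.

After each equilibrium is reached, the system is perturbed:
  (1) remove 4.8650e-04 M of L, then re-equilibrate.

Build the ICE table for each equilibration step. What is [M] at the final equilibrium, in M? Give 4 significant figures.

[M]_eq = 9.845 M

Q₀ = 119.3 vs Keq = 1.4830e-04 ⇒ Q>K, reverse
Step 1:
                  A         L         M         E
  Initial    0.3402    0.2183     9.988     6.254
  Change    0.07191   -0.2157   -0.1438   -0.1438
  Equil      0.4121  0.002566     9.844      6.11
  solve Keq expr → x = -0.07191; check Q = 1.4830e-04
Then remove 4.8650e-04 M of L.
Step 2:
                  A         L         M         E
  Initial    0.4121  0.002079     9.844      6.11
  Change  -1.6201e-04 4.8602e-04 3.2401e-04 3.2401e-04
  Equil      0.4119  0.002565     9.845     6.111
  solve Keq expr → x = 1.6201e-04; check Q = 1.4830e-04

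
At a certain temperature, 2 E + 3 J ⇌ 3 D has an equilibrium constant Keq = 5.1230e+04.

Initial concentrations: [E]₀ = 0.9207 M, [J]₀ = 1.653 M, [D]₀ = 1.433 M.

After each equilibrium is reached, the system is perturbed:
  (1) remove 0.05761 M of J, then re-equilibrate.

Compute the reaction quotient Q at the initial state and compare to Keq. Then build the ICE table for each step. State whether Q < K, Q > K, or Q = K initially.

Q₀ = 0.7686; Q < K (proceeds forward)

Q₀ = 0.7686 vs Keq = 5.1230e+04 ⇒ Q<K, forward
Step 1:
                    E           J           D
  I            0.9207       1.653       1.433
  C            -0.841      -1.261       1.261
  E           0.07975      0.3916       2.694
  solve Keq expr → x = 0.4205; check Q = 5.1230e+04
Then remove 0.05761 M of J.
Step 2:
                    E           J           D
  I           0.07975       0.334       2.694
  C           0.01254     0.01881    -0.01881
  E           0.09229      0.3528       2.676
  solve Keq expr → x = -0.006269; check Q = 5.1230e+04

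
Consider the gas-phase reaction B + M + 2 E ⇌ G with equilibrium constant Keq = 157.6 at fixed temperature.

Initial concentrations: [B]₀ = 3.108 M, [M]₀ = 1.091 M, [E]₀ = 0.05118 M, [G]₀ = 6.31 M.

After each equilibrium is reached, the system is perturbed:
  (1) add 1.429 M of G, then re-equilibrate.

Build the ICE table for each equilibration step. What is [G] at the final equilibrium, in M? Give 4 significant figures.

[G]_eq = 7.706 M

Q₀ = 710.4 vs Keq = 157.6 ⇒ Q>K, reverse
Step 1:
                   B          M          E          G
  I            3.108      1.091    0.05118       6.31
  C          0.02771    0.02771    0.05542   -0.02771
  E            3.136      1.119     0.1066      6.282
  solve Keq expr → x = -0.02771; check Q = 157.6
Then add 1.429 M of G.
Step 2:
                   B          M          E          G
  I            3.136      1.119     0.1066      7.711
  C         0.005533   0.005533    0.01107  -0.005533
  E            3.141      1.124     0.1177      7.706
  solve Keq expr → x = -0.005533; check Q = 157.6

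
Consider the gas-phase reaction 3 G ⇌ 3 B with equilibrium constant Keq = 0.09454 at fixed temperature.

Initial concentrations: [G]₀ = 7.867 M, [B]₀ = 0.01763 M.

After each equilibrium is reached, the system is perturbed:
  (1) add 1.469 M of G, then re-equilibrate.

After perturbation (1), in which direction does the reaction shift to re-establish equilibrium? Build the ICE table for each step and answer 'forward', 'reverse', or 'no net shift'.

Q₀ = 1.1255e-08 vs Keq = 0.09454 ⇒ Q<K, forward
Step 1:
                    G           B
  Initial       7.867     0.01763
  Change        -2.45        2.45
  Equil         5.417       2.468
  solve Keq expr → x = 0.8167; check Q = 0.09454
Then add 1.469 M of G.
Step 2:
                    G           B
  Initial       6.886       2.468
  Change      -0.4598      0.4598
  Equil         6.426       2.927
  solve Keq expr → x = 0.1533; check Q = 0.09454

Direction: forward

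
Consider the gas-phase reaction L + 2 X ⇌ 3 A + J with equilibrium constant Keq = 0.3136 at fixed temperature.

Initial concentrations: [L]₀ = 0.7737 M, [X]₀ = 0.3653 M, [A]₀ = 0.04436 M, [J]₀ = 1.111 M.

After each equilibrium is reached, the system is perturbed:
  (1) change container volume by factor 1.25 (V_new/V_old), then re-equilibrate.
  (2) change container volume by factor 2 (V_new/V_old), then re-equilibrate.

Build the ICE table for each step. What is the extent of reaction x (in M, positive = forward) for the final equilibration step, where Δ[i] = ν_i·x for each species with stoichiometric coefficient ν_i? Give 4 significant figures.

x = 0.005007 M

Q₀ = 9.3933e-04 vs Keq = 0.3136 ⇒ Q<K, forward
Step 1:
                  L         X         A         J
  I          0.7737    0.3653   0.04436     1.111
  C        -0.06031   -0.1206    0.1809   0.06031
  E          0.7134    0.2447    0.2253     1.171
  solve Keq expr → x = 0.06031; check Q = 0.3136
Then change container volume by factor 1.25 (V_new/V_old).
Step 2:
                  L         X         A         J
  I          0.5707    0.1957    0.1802     0.937
  C       -0.003087 -0.006174  0.009261  0.003087
  E          0.5676    0.1896    0.1895    0.9401
  solve Keq expr → x = 0.003087; check Q = 0.3136
Then change container volume by factor 2 (V_new/V_old).
Step 3:
                  L         X         A         J
  I          0.2838   0.09478   0.09475    0.4701
  C       -0.005007  -0.01001   0.01502  0.005007
  E          0.2788   0.08477    0.1098    0.4751
  solve Keq expr → x = 0.005007; check Q = 0.3136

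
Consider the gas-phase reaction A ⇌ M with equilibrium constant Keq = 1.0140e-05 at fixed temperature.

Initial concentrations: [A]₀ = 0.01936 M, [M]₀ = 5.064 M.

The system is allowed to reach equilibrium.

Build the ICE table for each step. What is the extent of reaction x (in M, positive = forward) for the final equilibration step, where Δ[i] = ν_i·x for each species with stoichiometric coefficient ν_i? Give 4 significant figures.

x = -5.064 M

Q₀ = 261.6 vs Keq = 1.0140e-05 ⇒ Q>K, reverse
Step 1:
                  A         M
  I         0.01936     5.064
  C           5.064    -5.064
  E           5.083 5.1545e-05
  solve Keq expr → x = -5.064; check Q = 1.0140e-05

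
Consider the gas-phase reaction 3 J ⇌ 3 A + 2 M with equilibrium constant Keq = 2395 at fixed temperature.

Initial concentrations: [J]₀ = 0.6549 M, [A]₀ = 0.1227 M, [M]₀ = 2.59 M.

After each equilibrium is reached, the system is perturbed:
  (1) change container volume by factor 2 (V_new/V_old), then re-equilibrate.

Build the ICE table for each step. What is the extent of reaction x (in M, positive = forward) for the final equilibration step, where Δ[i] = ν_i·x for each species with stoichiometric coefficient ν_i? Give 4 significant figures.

Q₀ = 0.04412 vs Keq = 2395 ⇒ Q<K, forward
Step 1:
                  J         A         M
  I          0.6549    0.1227      2.59
  C         -0.5511    0.5511    0.3674
  E          0.1038    0.6738     2.957
  solve Keq expr → x = 0.1837; check Q = 2395
Then change container volume by factor 2 (V_new/V_old).
Step 2:
                  J         A         M
  I         0.05188    0.3369     1.479
  C        -0.01734   0.01734   0.01156
  E         0.03455    0.3543      1.49
  solve Keq expr → x = 0.005779; check Q = 2395

x = 0.005779 M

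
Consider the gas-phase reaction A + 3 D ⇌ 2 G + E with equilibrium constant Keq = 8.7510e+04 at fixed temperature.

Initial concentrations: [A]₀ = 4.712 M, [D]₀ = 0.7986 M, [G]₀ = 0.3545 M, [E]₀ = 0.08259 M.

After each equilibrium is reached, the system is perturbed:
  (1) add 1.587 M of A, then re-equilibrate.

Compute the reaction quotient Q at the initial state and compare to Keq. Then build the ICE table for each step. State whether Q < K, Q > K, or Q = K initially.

Q₀ = 0.004325; Q < K (proceeds forward)

Q₀ = 0.004325 vs Keq = 8.7510e+04 ⇒ Q<K, forward
Step 1:
                    A           D           G           E
  init          4.712      0.7986      0.3545     0.08259
  Δ           -0.2633     -0.7898      0.5265      0.2633
  eq            4.449    0.008835       0.881      0.3458
  solve Keq expr → x = 0.2633; check Q = 8.7510e+04
Then add 1.587 M of A.
Step 2:
                    A           D           G           E
  init          6.036    0.008835       0.881      0.3458
  Δ       -2.8284e-04 -8.4852e-04  5.6568e-04  2.8284e-04
  eq            6.035    0.007986      0.8816      0.3461
  solve Keq expr → x = 2.8284e-04; check Q = 8.7510e+04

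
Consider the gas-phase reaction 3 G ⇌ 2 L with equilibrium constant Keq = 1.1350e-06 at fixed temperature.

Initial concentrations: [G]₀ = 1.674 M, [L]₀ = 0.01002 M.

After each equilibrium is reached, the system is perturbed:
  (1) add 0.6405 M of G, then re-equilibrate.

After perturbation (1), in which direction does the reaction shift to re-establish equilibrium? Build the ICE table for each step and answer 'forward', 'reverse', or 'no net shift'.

Direction: forward

Q₀ = 2.1403e-05 vs Keq = 1.1350e-06 ⇒ Q>K, reverse
Step 1:
                   G          L
  init         1.674    0.01002
  Δ          0.01153  -0.007689
  eq           1.686   0.002331
  solve Keq expr → x = -0.003844; check Q = 1.1350e-06
Then add 0.6405 M of G.
Step 2:
                   G          L
  init         2.326   0.002331
  Δ        -0.002164   0.001443
  eq           2.324   0.003774
  solve Keq expr → x = 7.2139e-04; check Q = 1.1350e-06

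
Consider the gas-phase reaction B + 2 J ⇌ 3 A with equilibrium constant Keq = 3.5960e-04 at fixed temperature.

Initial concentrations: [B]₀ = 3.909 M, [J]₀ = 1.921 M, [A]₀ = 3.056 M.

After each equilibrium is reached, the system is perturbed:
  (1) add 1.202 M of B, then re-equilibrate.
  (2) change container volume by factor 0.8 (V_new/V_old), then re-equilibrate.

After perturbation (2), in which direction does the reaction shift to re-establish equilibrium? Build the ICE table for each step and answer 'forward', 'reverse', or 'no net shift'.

Direction: no net shift

Q₀ = 1.979 vs Keq = 3.5960e-04 ⇒ Q>K, reverse
Step 1:
                    B           J           A
  I             3.909       1.921       3.056
  C            0.9217       1.843      -2.765
  E             4.831       3.764      0.2909
  solve Keq expr → x = -0.9217; check Q = 3.5960e-04
Then add 1.202 M of B.
Step 2:
                    B           J           A
  I             6.033       3.764      0.2909
  C         -0.007149     -0.0143     0.02145
  E             6.026        3.75      0.3123
  solve Keq expr → x = 0.007149; check Q = 3.5960e-04
Then change container volume by factor 0.8 (V_new/V_old).
Step 3:
                    B           J           A
  I             7.532       4.688      0.3904
  C                 0           0           0
  E             7.532       4.688      0.3904
  solve Keq expr → x = 0; check Q = 3.5960e-04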